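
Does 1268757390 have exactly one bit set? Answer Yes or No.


0b1001011100111111011001110001110. Multiple bits set => No

No


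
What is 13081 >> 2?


0b11001100011001 >> 2 = 0b110011000110 = 3270

3270


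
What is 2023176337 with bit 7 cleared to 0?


2023176337 & ~(1 << 7) = 2023176209

2023176209


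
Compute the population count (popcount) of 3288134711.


0b11000011111111001111010000110111 has 20 set bits

20


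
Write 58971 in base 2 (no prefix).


58971 = 1110011001011011 in binary

1110011001011011


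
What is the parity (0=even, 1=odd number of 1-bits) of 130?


0b10000010 has 2 ones => parity 0

0


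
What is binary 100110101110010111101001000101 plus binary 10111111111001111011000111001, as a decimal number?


100110101110010111101001000101 + 10111111111001111011000111001 = 111110101101100111000001111110 = 1052143742

1052143742


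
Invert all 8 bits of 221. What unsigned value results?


221 ^ 255 = 34

34


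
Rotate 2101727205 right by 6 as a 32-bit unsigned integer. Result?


Rotate 0b1111101010001011100111111100101 right by 6 (32-bit) = 0b10010101111101010001011100111111 = 2515867455

2515867455


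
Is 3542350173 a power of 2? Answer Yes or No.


0b11010011001000111111100101011101. Multiple bits set => No

No


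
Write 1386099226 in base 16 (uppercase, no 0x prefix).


1386099226 = 529E321A hex

529E321A


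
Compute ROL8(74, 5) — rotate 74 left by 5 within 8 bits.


Rotate 0b1001010 left by 5 (8-bit) = 0b1001001 = 73

73


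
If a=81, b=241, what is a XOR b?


81 ^ 241 = 160

160


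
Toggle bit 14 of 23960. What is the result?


23960 ^ (1 << 14) = 23960 ^ 16384 = 7576

7576


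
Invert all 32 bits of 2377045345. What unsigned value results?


2377045345 ^ 4294967295 = 1917921950

1917921950


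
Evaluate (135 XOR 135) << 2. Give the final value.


Step 1: 135 ^ 135 = 0
Step 2: 0 << 2 = 0

0


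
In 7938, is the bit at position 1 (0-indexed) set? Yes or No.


0b1111100000010, bit 1 = 1. Yes

Yes


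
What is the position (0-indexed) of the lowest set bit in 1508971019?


0b1011001111100010001001000001011. Lowest set bit at position 0

0


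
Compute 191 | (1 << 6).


191 | (1 << 6) = 191 | 64 = 255

255


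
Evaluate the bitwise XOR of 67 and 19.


0b1000011 ^ 0b10011 = 0b1010000 = 80

80


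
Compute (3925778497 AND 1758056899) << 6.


Step 1: 3925778497 & 1758056899 = 1757970497
Step 2: 1757970497 << 6 = 112510111808

112510111808


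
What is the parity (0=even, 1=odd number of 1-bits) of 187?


0b10111011 has 6 ones => parity 0

0


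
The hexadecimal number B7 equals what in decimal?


B7 hex = 183 decimal

183


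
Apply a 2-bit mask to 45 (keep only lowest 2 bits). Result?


45 & 3 = 1

1


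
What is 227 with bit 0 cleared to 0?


227 & ~(1 << 0) = 226

226


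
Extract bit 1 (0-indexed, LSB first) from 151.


0b10010111, position 1 = 1

1


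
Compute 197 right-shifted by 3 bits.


0b11000101 >> 3 = 0b11000 = 24

24


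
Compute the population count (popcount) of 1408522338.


0b1010011111101000101100001100010 has 15 set bits

15


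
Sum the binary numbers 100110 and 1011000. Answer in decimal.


100110 + 1011000 = 1111110 = 126

126


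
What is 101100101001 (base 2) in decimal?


101100101001 in decimal = 2857

2857


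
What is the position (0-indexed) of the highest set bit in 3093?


0b110000010101. Highest set bit at position 11

11


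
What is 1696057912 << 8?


0b1100101000101111100101000111000 << 8 = 0b110010100010111110010100011100000000000 = 434190825472

434190825472


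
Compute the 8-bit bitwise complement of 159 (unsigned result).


~0b10011111 = 0b1100000 = 96 (8-bit unsigned)

96


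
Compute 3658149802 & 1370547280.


0b11011010000010101110111110101010 & 0b1010001101100001110010001010000 = 0b1010000000000001110010000000000 = 1342235648

1342235648


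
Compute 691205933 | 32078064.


0b101001001100101111011100101101 | 0b1111010010111100011110000 = 0b101001111110111111111111111101 = 704380925

704380925


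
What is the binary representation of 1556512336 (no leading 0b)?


1556512336 = 1011100110001100111111001010000 in binary

1011100110001100111111001010000


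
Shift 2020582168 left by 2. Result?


0b1111000011011111010001100011000 << 2 = 0b111100001101111101000110001100000 = 8082328672

8082328672


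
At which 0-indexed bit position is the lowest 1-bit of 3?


0b11. Lowest set bit at position 0

0


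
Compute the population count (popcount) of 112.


0b1110000 has 3 set bits

3


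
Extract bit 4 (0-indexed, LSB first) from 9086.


0b10001101111110, position 4 = 1

1


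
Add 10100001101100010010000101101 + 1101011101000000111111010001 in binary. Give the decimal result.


10100001101100010010000101101 + 1101011101000000111111010001 = 100001101010100011001111111110 = 564802558

564802558


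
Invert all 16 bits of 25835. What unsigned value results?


25835 ^ 65535 = 39700

39700


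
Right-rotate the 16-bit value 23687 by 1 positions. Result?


Rotate 0b101110010000111 right by 1 (16-bit) = 0b1010111001000011 = 44611

44611


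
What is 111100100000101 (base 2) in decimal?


111100100000101 in decimal = 30981

30981


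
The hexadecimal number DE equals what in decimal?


DE hex = 222 decimal

222


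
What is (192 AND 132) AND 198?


Step 1: 192 & 132 = 128
Step 2: 128 & 198 = 128

128


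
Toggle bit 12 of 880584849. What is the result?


880584849 ^ (1 << 12) = 880584849 ^ 4096 = 880588945

880588945


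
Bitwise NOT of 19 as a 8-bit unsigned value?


~0b10011 = 0b11101100 = 236 (8-bit unsigned)

236


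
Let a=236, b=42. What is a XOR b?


236 ^ 42 = 198

198


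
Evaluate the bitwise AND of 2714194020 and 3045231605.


0b10100001110001110101000001100100 & 0b10110101100000101000101111110101 = 0b10100001100000100000000001100100 = 2709651556

2709651556


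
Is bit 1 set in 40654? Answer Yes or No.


0b1001111011001110, bit 1 = 1. Yes

Yes


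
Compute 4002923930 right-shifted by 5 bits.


0b11101110100101111100010110011010 >> 5 = 0b111011101001011111000101100 = 125091372

125091372


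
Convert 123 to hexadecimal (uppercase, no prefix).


123 = 7B hex

7B


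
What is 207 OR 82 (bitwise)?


0b11001111 | 0b1010010 = 0b11011111 = 223

223


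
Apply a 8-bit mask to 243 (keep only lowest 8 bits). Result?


243 & 255 = 243

243


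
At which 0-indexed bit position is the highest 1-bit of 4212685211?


0b11111011000110000111100110011011. Highest set bit at position 31

31


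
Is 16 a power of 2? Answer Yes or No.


0b10000. Only one bit set => Yes

Yes


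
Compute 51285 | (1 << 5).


51285 | (1 << 5) = 51285 | 32 = 51317

51317


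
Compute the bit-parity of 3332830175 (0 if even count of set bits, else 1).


0b11000110101001101111001111011111 has 21 ones => parity 1

1


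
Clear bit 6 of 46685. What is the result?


46685 & ~(1 << 6) = 46621

46621


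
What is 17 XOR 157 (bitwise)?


0b10001 ^ 0b10011101 = 0b10001100 = 140

140


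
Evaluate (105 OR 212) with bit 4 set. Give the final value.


Step 1: 105 | 212 = 253
Step 2: 253 | (1 << 4) = 253 | 16 = 253

253


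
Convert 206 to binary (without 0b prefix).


206 = 11001110 in binary

11001110


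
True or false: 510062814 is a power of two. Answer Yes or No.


0b11110011001101111000011011110. Multiple bits set => No

No


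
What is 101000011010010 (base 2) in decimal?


101000011010010 in decimal = 20690

20690


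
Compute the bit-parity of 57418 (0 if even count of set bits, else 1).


0b1110000001001010 has 6 ones => parity 0

0


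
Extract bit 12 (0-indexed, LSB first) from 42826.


0b1010011101001010, position 12 = 0

0


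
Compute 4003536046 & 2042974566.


0b11101110101000010001110010101110 & 0b1111001110001010101000101100110 = 0b1101000100000010001000000100110 = 1753288742

1753288742


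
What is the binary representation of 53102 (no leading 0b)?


53102 = 1100111101101110 in binary

1100111101101110


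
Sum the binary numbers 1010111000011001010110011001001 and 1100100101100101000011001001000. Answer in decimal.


1010111000011001010110011001001 + 1100100101100101000011001001000 = 10111011101111110011001100010001 = 3149869841

3149869841


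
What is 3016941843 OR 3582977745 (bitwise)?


0b10110011110100101110000100010011 | 0b11010101100011111110011011010001 = 0b11110111110111111110011111010011 = 4158646227

4158646227


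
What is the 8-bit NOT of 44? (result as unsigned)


~0b101100 = 0b11010011 = 211 (8-bit unsigned)

211


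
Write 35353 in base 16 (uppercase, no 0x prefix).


35353 = 8A19 hex

8A19


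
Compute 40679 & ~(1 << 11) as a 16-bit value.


40679 & ~(1 << 11) = 38631

38631


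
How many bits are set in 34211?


0b1000010110100011 has 7 set bits

7


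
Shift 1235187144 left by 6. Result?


0b1001001100111110111010111001000 << 6 = 0b1001001100111110111010111001000000000 = 79051977216

79051977216


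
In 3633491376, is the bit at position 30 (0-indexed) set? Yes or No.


0b11011000100100101010110110110000, bit 30 = 1. Yes

Yes


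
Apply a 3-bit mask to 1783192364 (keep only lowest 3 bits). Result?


1783192364 & 7 = 4

4


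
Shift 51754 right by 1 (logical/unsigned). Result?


0b1100101000101010 >> 1 = 0b110010100010101 = 25877

25877


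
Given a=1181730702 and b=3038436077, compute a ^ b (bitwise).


1181730702 ^ 3038436077 = 4084538723

4084538723


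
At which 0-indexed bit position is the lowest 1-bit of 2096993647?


0b1111100111111011001010101101111. Lowest set bit at position 0

0


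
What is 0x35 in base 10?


35 hex = 53 decimal

53


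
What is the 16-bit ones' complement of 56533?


56533 ^ 65535 = 9002

9002


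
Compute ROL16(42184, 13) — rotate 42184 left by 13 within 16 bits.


Rotate 0b1010010011001000 left by 13 (16-bit) = 0b1010010011001 = 5273

5273


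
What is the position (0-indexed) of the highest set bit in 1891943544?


0b1110000110001001100010001111000. Highest set bit at position 30

30


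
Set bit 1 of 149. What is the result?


149 | (1 << 1) = 149 | 2 = 151

151


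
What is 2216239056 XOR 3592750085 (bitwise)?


0b10000100000110010001111111010000 ^ 0b11010110001001010000010000000101 = 0b1010010001111000001101111010101 = 1379670997

1379670997


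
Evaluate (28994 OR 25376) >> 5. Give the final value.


Step 1: 28994 | 25376 = 29538
Step 2: 29538 >> 5 = 923

923


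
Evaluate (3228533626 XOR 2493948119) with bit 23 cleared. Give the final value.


Step 1: 3228533626 ^ 2493948119 = 1422468013
Step 2: 1422468013 & ~(1 << 23) = 1414079405

1414079405


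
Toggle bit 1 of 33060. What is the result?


33060 ^ (1 << 1) = 33060 ^ 2 = 33062

33062


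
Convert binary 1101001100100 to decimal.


1101001100100 in decimal = 6756

6756


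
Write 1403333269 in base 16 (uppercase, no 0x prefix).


1403333269 = 53A52A95 hex

53A52A95


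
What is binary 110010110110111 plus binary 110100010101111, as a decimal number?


110010110110111 + 110100010101111 = 1100111001100110 = 52838

52838


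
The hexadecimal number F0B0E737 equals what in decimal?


F0B0E737 hex = 4038125367 decimal

4038125367


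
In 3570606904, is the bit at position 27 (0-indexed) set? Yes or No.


0b11010100110100110010001100111000, bit 27 = 0. No

No


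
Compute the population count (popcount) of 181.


0b10110101 has 5 set bits

5


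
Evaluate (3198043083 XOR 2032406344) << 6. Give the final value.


Step 1: 3198043083 ^ 2032406344 = 3350875267
Step 2: 3350875267 << 6 = 214456017088

214456017088


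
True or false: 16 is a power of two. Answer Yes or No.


0b10000. Only one bit set => Yes

Yes


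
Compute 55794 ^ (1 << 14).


55794 ^ (1 << 14) = 55794 ^ 16384 = 39410

39410


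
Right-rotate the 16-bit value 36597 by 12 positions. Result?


Rotate 0b1000111011110101 right by 12 (16-bit) = 0b1110111101011000 = 61272

61272


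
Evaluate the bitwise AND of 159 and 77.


0b10011111 & 0b1001101 = 0b1101 = 13

13


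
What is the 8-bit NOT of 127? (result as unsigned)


~0b1111111 = 0b10000000 = 128 (8-bit unsigned)

128


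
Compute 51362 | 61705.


0b1100100010100010 | 0b1111000100001001 = 0b1111100110101011 = 63915

63915


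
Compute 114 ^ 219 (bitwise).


0b1110010 ^ 0b11011011 = 0b10101001 = 169

169


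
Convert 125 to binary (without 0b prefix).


125 = 1111101 in binary

1111101


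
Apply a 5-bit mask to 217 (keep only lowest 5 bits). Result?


217 & 31 = 25

25


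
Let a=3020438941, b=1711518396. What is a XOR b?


3020438941 ^ 1711518396 = 3523972897

3523972897


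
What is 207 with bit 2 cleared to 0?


207 & ~(1 << 2) = 203

203


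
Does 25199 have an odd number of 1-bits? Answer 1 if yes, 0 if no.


0b110001001101111 has 9 ones => parity 1

1


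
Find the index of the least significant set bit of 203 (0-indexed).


0b11001011. Lowest set bit at position 0

0


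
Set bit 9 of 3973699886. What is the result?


3973699886 | (1 << 9) = 3973699886 | 512 = 3973700398

3973700398


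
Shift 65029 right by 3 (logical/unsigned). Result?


0b1111111000000101 >> 3 = 0b1111111000000 = 8128

8128


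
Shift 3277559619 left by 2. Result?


0b11000011010110111001011101000011 << 2 = 0b1100001101011011100101110100001100 = 13110238476

13110238476


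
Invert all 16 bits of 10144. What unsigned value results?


10144 ^ 65535 = 55391

55391


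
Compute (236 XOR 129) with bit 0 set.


Step 1: 236 ^ 129 = 109
Step 2: 109 | (1 << 0) = 109 | 1 = 109

109


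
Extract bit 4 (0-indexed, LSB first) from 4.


0b100, position 4 = 0

0


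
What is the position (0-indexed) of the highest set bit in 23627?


0b101110001001011. Highest set bit at position 14

14


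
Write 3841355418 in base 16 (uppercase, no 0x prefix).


3841355418 = E4F66E9A hex

E4F66E9A


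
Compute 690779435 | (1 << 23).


690779435 | (1 << 23) = 690779435 | 8388608 = 699168043

699168043


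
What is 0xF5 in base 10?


F5 hex = 245 decimal

245


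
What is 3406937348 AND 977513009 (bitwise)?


0b11001011000100011011110100000100 & 0b111010010000111010101000110001 = 0b1010000000011010100000000000 = 167880704

167880704


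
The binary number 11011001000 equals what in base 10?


11011001000 in decimal = 1736

1736


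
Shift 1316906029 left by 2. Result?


0b1001110011111100110010000101101 << 2 = 0b100111001111110011001000010110100 = 5267624116

5267624116


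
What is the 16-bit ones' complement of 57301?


57301 ^ 65535 = 8234

8234


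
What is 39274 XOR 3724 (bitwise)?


0b1001100101101010 ^ 0b111010001100 = 0b1001011111100110 = 38886

38886


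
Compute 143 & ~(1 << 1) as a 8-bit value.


143 & ~(1 << 1) = 141

141


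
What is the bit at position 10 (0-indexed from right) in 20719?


0b101000011101111, position 10 = 0

0


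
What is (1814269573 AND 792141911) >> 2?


Step 1: 1814269573 & 792141911 = 740491269
Step 2: 740491269 >> 2 = 185122817

185122817


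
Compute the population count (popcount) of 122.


0b1111010 has 5 set bits

5


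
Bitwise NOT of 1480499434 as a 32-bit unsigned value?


~0b1011000001111101010000011101010 = 0b10100111110000010101111100010101 = 2814467861 (32-bit unsigned)

2814467861


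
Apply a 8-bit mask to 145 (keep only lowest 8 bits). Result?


145 & 255 = 145

145


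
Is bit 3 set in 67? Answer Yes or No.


0b1000011, bit 3 = 0. No

No


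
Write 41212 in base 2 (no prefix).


41212 = 1010000011111100 in binary

1010000011111100


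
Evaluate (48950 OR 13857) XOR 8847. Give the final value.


Step 1: 48950 | 13857 = 48951
Step 2: 48951 ^ 8847 = 40376

40376


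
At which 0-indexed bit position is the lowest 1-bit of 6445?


0b1100100101101. Lowest set bit at position 0

0


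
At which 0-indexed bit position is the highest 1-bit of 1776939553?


0b1101001111010011111001000100001. Highest set bit at position 30

30


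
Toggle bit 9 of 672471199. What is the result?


672471199 ^ (1 << 9) = 672471199 ^ 512 = 672471711

672471711


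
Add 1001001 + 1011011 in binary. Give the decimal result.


1001001 + 1011011 = 10100100 = 164

164


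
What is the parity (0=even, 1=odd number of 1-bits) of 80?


0b1010000 has 2 ones => parity 0

0


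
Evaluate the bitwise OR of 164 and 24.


0b10100100 | 0b11000 = 0b10111100 = 188

188


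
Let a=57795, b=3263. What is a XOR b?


57795 ^ 3263 = 60796

60796


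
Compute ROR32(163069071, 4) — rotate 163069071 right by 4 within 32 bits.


Rotate 0b1001101110000011110010001111 right by 4 (32-bit) = 0b11110000100110111000001111001000 = 4036723656

4036723656


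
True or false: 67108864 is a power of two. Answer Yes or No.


0b100000000000000000000000000. Only one bit set => Yes

Yes


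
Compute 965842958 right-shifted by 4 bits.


0b111001100100011001100000001110 >> 4 = 0b11100110010001100110000000 = 60365184

60365184


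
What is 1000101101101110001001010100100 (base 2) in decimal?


1000101101101110001001010100100 in decimal = 1169625764

1169625764


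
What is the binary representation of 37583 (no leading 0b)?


37583 = 1001001011001111 in binary

1001001011001111


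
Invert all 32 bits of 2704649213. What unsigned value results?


2704649213 ^ 4294967295 = 1590318082

1590318082


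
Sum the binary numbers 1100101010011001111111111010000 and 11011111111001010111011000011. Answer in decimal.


1100101010011001111111111010000 + 11011111111001010111011000011 = 10000001010010011010111010010011 = 2169089683

2169089683


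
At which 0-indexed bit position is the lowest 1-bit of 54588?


0b1101010100111100. Lowest set bit at position 2

2


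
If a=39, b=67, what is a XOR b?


39 ^ 67 = 100

100


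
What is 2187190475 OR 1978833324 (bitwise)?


0b10000010010111011110000011001011 | 0b1110101111100101001100110101100 = 0b11110111111111111111100111101111 = 4160748015

4160748015


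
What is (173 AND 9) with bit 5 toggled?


Step 1: 173 & 9 = 9
Step 2: 9 ^ (1 << 5) = 9 ^ 32 = 41

41


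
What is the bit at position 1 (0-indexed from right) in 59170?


0b1110011100100010, position 1 = 1

1


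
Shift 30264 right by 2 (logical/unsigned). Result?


0b111011000111000 >> 2 = 0b1110110001110 = 7566

7566


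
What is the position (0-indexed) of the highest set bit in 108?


0b1101100. Highest set bit at position 6

6


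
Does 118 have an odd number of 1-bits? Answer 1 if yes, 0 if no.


0b1110110 has 5 ones => parity 1

1


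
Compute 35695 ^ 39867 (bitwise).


0b1000101101101111 ^ 0b1001101110111011 = 0b1000011010100 = 4308

4308


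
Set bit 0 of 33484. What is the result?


33484 | (1 << 0) = 33484 | 1 = 33485

33485


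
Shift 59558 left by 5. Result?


0b1110100010100110 << 5 = 0b111010001010011000000 = 1905856

1905856


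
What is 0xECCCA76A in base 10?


ECCCA76A hex = 3972835178 decimal

3972835178


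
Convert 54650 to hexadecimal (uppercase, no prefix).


54650 = D57A hex

D57A


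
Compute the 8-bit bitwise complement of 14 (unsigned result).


~0b1110 = 0b11110001 = 241 (8-bit unsigned)

241


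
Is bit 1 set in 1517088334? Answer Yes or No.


0b1011010011011001110111001001110, bit 1 = 1. Yes

Yes


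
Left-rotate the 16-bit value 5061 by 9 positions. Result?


Rotate 0b1001111000101 left by 9 (16-bit) = 0b1000101000100111 = 35367

35367


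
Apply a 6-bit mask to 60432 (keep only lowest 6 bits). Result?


60432 & 63 = 16

16


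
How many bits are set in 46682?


0b1011011001011010 has 9 set bits

9


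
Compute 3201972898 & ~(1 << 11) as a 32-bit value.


3201972898 & ~(1 << 11) = 3201970850

3201970850


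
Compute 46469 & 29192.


0b1011010110000101 & 0b111001000001000 = 0b11000000000000 = 12288

12288


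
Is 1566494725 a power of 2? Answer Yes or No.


0b1011101010111101101000000000101. Multiple bits set => No

No


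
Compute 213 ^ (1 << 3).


213 ^ (1 << 3) = 213 ^ 8 = 221

221


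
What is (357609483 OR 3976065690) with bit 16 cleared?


Step 1: 357609483 | 3976065690 = 4261278363
Step 2: 4261278363 & ~(1 << 16) = 4261212827

4261212827


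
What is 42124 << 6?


0b1010010010001100 << 6 = 0b1010010010001100000000 = 2695936

2695936


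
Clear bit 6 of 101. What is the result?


101 & ~(1 << 6) = 37

37


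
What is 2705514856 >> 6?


0b10100001010000101110000101101000 >> 6 = 0b10100001010000101110000101 = 42273669

42273669


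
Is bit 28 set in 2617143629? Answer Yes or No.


0b10011011111111100111000101001101, bit 28 = 1. Yes

Yes


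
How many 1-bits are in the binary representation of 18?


0b10010 has 2 set bits

2


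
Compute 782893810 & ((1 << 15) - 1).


782893810 & 32767 = 754

754


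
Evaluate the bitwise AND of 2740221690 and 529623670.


0b10100011010101000111011011111010 & 0b11111100100010110101001110110 = 0b11000100000110001001110010 = 51405426

51405426


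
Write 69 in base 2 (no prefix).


69 = 1000101 in binary

1000101


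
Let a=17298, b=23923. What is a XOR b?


17298 ^ 23923 = 7905

7905


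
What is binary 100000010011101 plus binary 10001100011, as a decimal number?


100000010011101 + 10001100011 = 100010100000000 = 17664

17664


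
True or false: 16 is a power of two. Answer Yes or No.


0b10000. Only one bit set => Yes

Yes


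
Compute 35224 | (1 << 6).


35224 | (1 << 6) = 35224 | 64 = 35288

35288


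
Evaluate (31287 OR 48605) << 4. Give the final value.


Step 1: 31287 | 48605 = 65535
Step 2: 65535 << 4 = 1048560

1048560


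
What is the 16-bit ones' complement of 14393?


14393 ^ 65535 = 51142

51142


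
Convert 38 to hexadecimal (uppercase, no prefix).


38 = 26 hex

26


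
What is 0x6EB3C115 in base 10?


6EB3C115 hex = 1857274133 decimal

1857274133


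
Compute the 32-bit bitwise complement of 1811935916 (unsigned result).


~0b1101011111111111111001010101100 = 0b10010100000000000000110101010011 = 2483031379 (32-bit unsigned)

2483031379


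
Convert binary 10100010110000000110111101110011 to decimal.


10100010110000000110111101110011 in decimal = 2730520435

2730520435


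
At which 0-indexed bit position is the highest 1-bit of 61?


0b111101. Highest set bit at position 5

5


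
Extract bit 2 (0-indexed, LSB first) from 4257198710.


0b11111101101111111011001001110110, position 2 = 1

1


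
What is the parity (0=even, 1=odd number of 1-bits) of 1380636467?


0b1010010010010101101011100110011 has 16 ones => parity 0

0


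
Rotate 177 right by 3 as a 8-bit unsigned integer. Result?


Rotate 0b10110001 right by 3 (8-bit) = 0b110110 = 54

54


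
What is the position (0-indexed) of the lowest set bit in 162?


0b10100010. Lowest set bit at position 1

1


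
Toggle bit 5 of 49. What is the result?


49 ^ (1 << 5) = 49 ^ 32 = 17

17


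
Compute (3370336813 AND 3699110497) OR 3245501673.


Step 1: 3370336813 & 3699110497 = 3361948193
Step 2: 3361948193 | 3245501673 = 3379785449

3379785449


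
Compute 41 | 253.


0b101001 | 0b11111101 = 0b11111101 = 253

253


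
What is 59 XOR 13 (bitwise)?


0b111011 ^ 0b1101 = 0b110110 = 54

54


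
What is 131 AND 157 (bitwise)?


0b10000011 & 0b10011101 = 0b10000001 = 129

129


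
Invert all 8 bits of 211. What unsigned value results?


211 ^ 255 = 44

44


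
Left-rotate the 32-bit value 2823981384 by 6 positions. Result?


Rotate 0b10101000010100101000100101001000 left by 6 (32-bit) = 0b10100101000100101001000101010 = 346182186

346182186


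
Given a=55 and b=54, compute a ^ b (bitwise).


55 ^ 54 = 1

1


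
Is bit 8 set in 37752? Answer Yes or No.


0b1001001101111000, bit 8 = 1. Yes

Yes


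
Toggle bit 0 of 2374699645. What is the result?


2374699645 ^ (1 << 0) = 2374699645 ^ 1 = 2374699644

2374699644


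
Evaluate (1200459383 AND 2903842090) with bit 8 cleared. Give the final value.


Step 1: 1200459383 & 2903842090 = 84216866
Step 2: 84216866 & ~(1 << 8) = 84216866

84216866


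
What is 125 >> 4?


0b1111101 >> 4 = 0b111 = 7

7


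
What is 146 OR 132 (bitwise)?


0b10010010 | 0b10000100 = 0b10010110 = 150

150


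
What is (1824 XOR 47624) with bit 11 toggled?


Step 1: 1824 ^ 47624 = 48424
Step 2: 48424 ^ (1 << 11) = 48424 ^ 2048 = 46376

46376


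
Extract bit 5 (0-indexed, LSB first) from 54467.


0b1101010011000011, position 5 = 0

0


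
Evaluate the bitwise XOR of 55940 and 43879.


0b1101101010000100 ^ 0b1010101101100111 = 0b111000111100011 = 29155

29155


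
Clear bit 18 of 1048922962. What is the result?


1048922962 & ~(1 << 18) = 1048660818

1048660818


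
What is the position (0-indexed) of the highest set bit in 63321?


0b1111011101011001. Highest set bit at position 15

15


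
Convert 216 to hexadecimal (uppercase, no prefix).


216 = D8 hex

D8


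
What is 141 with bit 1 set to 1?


141 | (1 << 1) = 141 | 2 = 143

143


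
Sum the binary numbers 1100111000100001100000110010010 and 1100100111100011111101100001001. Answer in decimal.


1100111000100001100000110010010 + 1100100111100011111101100001001 = 11001100000000101011110010011011 = 3422731419

3422731419


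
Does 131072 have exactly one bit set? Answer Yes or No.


0b100000000000000000. Only one bit set => Yes

Yes


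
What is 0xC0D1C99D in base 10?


C0D1C99D hex = 3234974109 decimal

3234974109


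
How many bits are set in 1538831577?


0b1011011101110001011010011011001 has 18 set bits

18


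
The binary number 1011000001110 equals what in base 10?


1011000001110 in decimal = 5646

5646


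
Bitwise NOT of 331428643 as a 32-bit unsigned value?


~0b10011110000010011001100100011 = 0b11101100001111101100110011011100 = 3963538652 (32-bit unsigned)

3963538652


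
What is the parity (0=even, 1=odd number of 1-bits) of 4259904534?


0b11111101111010001111110000010110 has 20 ones => parity 0

0


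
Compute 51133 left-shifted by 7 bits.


0b1100011110111101 << 7 = 0b11000111101111010000000 = 6545024

6545024


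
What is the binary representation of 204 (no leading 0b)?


204 = 11001100 in binary

11001100


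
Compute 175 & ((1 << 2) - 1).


175 & 3 = 3

3


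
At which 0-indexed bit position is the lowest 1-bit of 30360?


0b111011010011000. Lowest set bit at position 3

3


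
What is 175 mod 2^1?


175 & 1 = 1

1


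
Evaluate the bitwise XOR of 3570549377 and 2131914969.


0b11010100110100100100001010000001 ^ 0b1111111000100100111000011011001 = 0b10101011110000000011001001011000 = 2881499736

2881499736


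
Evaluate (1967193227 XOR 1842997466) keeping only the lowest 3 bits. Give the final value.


Step 1: 1967193227 ^ 1842997466 = 412685393
Step 2: 412685393 & 7 = 1

1


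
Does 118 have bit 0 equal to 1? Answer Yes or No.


0b1110110, bit 0 = 0. No

No


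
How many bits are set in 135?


0b10000111 has 4 set bits

4


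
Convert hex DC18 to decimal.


DC18 hex = 56344 decimal

56344


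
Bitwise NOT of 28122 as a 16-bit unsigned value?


~0b110110111011010 = 0b1001001000100101 = 37413 (16-bit unsigned)

37413


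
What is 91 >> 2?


0b1011011 >> 2 = 0b10110 = 22

22


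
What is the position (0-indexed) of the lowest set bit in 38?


0b100110. Lowest set bit at position 1

1


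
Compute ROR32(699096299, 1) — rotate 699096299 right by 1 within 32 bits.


Rotate 0b101001101010110101110011101011 right by 1 (32-bit) = 0b10010100110101011010111001110101 = 2497031797

2497031797


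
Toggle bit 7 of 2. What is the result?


2 ^ (1 << 7) = 2 ^ 128 = 130

130


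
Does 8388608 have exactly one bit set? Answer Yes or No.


0b100000000000000000000000. Only one bit set => Yes

Yes


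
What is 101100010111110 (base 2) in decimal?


101100010111110 in decimal = 22718

22718


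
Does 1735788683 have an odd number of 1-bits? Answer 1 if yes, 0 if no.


0b1100111011101100000100010001011 has 15 ones => parity 1

1


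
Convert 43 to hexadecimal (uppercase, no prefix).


43 = 2B hex

2B


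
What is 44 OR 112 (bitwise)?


0b101100 | 0b1110000 = 0b1111100 = 124

124


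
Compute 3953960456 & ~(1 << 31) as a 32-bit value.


3953960456 & ~(1 << 31) = 1806476808

1806476808


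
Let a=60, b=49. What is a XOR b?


60 ^ 49 = 13

13


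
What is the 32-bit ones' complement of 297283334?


297283334 ^ 4294967295 = 3997683961

3997683961


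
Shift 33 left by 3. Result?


0b100001 << 3 = 0b100001000 = 264

264


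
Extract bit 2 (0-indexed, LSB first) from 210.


0b11010010, position 2 = 0

0


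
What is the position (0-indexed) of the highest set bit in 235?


0b11101011. Highest set bit at position 7

7


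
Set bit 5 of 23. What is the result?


23 | (1 << 5) = 23 | 32 = 55

55


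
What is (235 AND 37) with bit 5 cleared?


Step 1: 235 & 37 = 33
Step 2: 33 & ~(1 << 5) = 1

1


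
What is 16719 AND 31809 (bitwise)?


0b100000101001111 & 0b111110001000001 = 0b100000001000001 = 16449

16449


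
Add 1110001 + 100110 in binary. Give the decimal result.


1110001 + 100110 = 10010111 = 151

151


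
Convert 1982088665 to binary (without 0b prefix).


1982088665 = 1110110001001000100010111011001 in binary

1110110001001000100010111011001


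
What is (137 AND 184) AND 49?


Step 1: 137 & 184 = 136
Step 2: 136 & 49 = 0

0


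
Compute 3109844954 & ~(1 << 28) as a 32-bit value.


3109844954 & ~(1 << 28) = 2841409498

2841409498


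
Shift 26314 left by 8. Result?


0b110011011001010 << 8 = 0b11001101100101000000000 = 6736384

6736384


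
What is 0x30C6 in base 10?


30C6 hex = 12486 decimal

12486


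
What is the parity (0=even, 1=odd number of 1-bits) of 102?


0b1100110 has 4 ones => parity 0

0


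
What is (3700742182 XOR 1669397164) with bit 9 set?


Step 1: 3700742182 ^ 1669397164 = 3205767818
Step 2: 3205767818 | (1 << 9) = 3205767818 | 512 = 3205767818

3205767818


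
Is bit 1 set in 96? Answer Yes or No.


0b1100000, bit 1 = 0. No

No


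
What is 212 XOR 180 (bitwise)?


0b11010100 ^ 0b10110100 = 0b1100000 = 96

96


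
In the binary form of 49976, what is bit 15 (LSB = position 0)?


0b1100001100111000, position 15 = 1

1


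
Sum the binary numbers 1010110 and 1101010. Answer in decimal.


1010110 + 1101010 = 11000000 = 192

192


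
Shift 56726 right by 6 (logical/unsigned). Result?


0b1101110110010110 >> 6 = 0b1101110110 = 886

886


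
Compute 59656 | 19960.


0b1110100100001000 | 0b100110111111000 = 0b1110110111111000 = 60920

60920


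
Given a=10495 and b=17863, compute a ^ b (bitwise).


10495 ^ 17863 = 27960

27960


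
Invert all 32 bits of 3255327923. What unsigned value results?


3255327923 ^ 4294967295 = 1039639372

1039639372


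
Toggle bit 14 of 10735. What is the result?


10735 ^ (1 << 14) = 10735 ^ 16384 = 27119

27119


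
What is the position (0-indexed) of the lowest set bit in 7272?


0b1110001101000. Lowest set bit at position 3

3


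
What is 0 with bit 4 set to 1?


0 | (1 << 4) = 0 | 16 = 16

16


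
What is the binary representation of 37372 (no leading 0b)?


37372 = 1001000111111100 in binary

1001000111111100


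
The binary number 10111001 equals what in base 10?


10111001 in decimal = 185

185


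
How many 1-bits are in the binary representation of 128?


0b10000000 has 1 set bits

1


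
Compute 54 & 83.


0b110110 & 0b1010011 = 0b10010 = 18

18


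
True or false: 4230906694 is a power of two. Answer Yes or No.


0b11111100001011101000001101000110. Multiple bits set => No

No


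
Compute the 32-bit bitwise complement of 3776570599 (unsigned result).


~0b11100001000110011110010011100111 = 0b11110111001100001101100011000 = 518396696 (32-bit unsigned)

518396696


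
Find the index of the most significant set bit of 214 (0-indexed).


0b11010110. Highest set bit at position 7

7


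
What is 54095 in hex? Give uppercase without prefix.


54095 = D34F hex

D34F


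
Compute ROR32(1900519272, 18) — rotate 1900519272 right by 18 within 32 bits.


Rotate 0b1110001010001111001111101101000 right by 18 (32-bit) = 0b11100111110110100001110001010001 = 3889830993

3889830993


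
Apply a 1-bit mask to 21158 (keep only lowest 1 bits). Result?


21158 & 1 = 0

0


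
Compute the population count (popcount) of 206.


0b11001110 has 5 set bits

5


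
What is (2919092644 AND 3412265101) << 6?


Step 1: 2919092644 & 3412265101 = 2304835716
Step 2: 2304835716 << 6 = 147509485824

147509485824


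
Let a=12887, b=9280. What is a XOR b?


12887 ^ 9280 = 5655

5655


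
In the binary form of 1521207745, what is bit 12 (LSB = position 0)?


0b1011010101010111100100111000001, position 12 = 0

0


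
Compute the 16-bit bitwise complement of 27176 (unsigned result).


~0b110101000101000 = 0b1001010111010111 = 38359 (16-bit unsigned)

38359


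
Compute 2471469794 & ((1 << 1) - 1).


2471469794 & 1 = 0

0


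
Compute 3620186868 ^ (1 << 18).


3620186868 ^ (1 << 18) = 3620186868 ^ 262144 = 3619924724

3619924724


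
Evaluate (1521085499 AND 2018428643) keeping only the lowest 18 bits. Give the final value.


Step 1: 1521085499 & 2018428643 = 1476969507
Step 2: 1476969507 & 262143 = 50211

50211


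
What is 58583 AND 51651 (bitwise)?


0b1110010011010111 & 0b1100100111000011 = 0b1100000011000011 = 49347

49347


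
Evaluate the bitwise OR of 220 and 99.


0b11011100 | 0b1100011 = 0b11111111 = 255

255


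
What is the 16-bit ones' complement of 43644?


43644 ^ 65535 = 21891

21891


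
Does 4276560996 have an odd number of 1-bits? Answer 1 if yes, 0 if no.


0b11111110111001110010010001100100 has 18 ones => parity 0

0


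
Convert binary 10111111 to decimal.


10111111 in decimal = 191

191


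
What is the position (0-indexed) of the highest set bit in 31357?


0b111101001111101. Highest set bit at position 14

14


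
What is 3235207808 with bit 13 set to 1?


3235207808 | (1 << 13) = 3235207808 | 8192 = 3235216000

3235216000


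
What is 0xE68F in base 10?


E68F hex = 59023 decimal

59023


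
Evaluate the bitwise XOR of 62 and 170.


0b111110 ^ 0b10101010 = 0b10010100 = 148

148


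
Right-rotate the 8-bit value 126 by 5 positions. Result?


Rotate 0b1111110 right by 5 (8-bit) = 0b11110011 = 243

243


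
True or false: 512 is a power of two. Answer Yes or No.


0b1000000000. Only one bit set => Yes

Yes


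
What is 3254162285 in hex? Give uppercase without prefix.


3254162285 = C1F6936D hex

C1F6936D


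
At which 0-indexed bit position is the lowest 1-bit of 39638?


0b1001101011010110. Lowest set bit at position 1

1


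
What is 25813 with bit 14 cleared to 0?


25813 & ~(1 << 14) = 9429

9429


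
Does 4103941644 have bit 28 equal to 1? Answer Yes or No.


0b11110100100111010010111000001100, bit 28 = 1. Yes

Yes


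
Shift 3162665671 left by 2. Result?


0b10111100100000100111001011000111 << 2 = 0b1011110010000010011100101100011100 = 12650662684

12650662684


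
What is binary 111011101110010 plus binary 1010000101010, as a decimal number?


111011101110010 + 1010000101010 = 1000101110011100 = 35740

35740


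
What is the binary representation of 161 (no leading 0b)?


161 = 10100001 in binary

10100001


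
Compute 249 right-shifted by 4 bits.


0b11111001 >> 4 = 0b1111 = 15

15


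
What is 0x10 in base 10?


10 hex = 16 decimal

16


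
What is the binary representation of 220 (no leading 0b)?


220 = 11011100 in binary

11011100


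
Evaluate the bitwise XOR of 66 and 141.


0b1000010 ^ 0b10001101 = 0b11001111 = 207

207


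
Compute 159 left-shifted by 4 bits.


0b10011111 << 4 = 0b100111110000 = 2544

2544


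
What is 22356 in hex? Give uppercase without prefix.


22356 = 5754 hex

5754


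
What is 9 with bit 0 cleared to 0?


9 & ~(1 << 0) = 8

8


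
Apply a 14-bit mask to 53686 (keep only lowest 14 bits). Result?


53686 & 16383 = 4534

4534


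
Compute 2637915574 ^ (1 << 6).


2637915574 ^ (1 << 6) = 2637915574 ^ 64 = 2637915638

2637915638


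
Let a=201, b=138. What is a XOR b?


201 ^ 138 = 67

67


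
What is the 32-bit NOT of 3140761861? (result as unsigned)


~0b10111011001101000011100100000101 = 0b1000100110010111100011011111010 = 1154205434 (32-bit unsigned)

1154205434


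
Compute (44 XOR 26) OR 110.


Step 1: 44 ^ 26 = 54
Step 2: 54 | 110 = 126

126


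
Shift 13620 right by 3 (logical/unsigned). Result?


0b11010100110100 >> 3 = 0b11010100110 = 1702

1702


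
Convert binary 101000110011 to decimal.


101000110011 in decimal = 2611

2611


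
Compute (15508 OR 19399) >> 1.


Step 1: 15508 | 19399 = 32727
Step 2: 32727 >> 1 = 16363

16363


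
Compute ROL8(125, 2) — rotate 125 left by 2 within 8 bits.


Rotate 0b1111101 left by 2 (8-bit) = 0b11110101 = 245

245


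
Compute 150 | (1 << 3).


150 | (1 << 3) = 150 | 8 = 158

158


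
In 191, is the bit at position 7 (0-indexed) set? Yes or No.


0b10111111, bit 7 = 1. Yes

Yes


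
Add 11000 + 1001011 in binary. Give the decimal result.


11000 + 1001011 = 1100011 = 99

99


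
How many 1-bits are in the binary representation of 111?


0b1101111 has 6 set bits

6


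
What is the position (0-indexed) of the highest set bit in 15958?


0b11111001010110. Highest set bit at position 13

13


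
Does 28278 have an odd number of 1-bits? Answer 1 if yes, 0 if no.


0b110111001110110 has 10 ones => parity 0

0


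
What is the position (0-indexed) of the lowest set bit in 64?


0b1000000. Lowest set bit at position 6

6


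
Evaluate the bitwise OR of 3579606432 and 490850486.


0b11010101010111000111010110100000 | 0b11101010000011100100010110110 = 0b11011101010111011111110110110110 = 3713924534

3713924534


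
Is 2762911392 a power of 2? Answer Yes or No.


0b10100100101011101010111010100000. Multiple bits set => No

No


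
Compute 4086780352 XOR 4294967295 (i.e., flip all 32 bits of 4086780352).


4086780352 ^ 4294967295 = 208186943

208186943
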